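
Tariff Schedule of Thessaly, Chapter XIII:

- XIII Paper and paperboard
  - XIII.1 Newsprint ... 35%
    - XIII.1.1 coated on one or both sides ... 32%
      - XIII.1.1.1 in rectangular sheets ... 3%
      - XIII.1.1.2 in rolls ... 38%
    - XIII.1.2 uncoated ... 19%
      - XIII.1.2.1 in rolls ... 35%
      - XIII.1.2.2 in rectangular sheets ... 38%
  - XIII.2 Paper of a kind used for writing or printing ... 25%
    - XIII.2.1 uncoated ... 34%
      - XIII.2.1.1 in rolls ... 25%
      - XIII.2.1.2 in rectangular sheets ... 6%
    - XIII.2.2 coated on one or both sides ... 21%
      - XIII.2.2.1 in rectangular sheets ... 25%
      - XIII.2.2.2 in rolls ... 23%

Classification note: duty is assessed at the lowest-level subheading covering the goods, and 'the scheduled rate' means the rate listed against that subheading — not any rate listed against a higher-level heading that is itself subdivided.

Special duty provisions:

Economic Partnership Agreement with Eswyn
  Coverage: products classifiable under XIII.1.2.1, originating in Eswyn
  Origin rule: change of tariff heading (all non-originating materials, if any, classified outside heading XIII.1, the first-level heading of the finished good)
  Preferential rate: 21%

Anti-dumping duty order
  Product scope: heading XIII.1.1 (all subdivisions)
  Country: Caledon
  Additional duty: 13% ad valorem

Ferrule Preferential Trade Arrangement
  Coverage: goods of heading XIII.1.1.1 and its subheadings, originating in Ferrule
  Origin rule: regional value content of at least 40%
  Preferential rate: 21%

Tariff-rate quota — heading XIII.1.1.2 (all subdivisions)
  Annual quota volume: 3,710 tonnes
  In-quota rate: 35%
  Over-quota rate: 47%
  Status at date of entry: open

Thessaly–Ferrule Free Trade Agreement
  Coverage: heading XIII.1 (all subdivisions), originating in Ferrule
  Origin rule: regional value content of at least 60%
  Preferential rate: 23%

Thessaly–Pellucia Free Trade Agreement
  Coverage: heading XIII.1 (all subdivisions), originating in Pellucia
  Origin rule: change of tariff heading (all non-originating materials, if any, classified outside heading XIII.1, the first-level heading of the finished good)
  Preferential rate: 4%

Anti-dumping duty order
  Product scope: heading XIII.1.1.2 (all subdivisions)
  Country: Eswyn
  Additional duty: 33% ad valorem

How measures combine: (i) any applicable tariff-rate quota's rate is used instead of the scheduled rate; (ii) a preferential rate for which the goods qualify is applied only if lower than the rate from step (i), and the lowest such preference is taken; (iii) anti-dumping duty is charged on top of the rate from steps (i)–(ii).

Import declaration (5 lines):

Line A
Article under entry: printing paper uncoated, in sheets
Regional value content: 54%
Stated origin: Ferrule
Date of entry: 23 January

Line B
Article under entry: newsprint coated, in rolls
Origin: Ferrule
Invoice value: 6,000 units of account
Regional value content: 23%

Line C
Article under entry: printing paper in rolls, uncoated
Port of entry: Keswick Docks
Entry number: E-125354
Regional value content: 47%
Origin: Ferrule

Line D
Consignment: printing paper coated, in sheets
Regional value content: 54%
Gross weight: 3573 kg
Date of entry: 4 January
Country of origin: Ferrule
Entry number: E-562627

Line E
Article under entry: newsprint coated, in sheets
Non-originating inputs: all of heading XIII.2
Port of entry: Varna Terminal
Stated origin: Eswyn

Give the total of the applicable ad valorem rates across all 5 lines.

94%

Line A: printing paper → XIII.2; uncoated → XIII.2.1; in sheets → XIII.2.1.2. Scheduled 6%. Ferrule agreement on XIII.1.1.1: XIII.2.1.2 not covered; Ferrule agreement on XIII.1: XIII.2.1.2 not covered. → 6%.
Line B: newsprint → XIII.1; coated → XIII.1.1; in rolls → XIII.1.1.2. Scheduled 38%. quota on XIII.1.1.2 open → in-quota 35%; Ferrule agreement on XIII.1.1.1: XIII.1.1.2 not covered; Ferrule agreement on XIII.1: RVC < 60%. → 35%.
Line C: printing paper → XIII.2; uncoated → XIII.2.1; in rolls → XIII.2.1.1. Scheduled 25%. Ferrule agreement on XIII.1.1.1: XIII.2.1.1 not covered; Ferrule agreement on XIII.1: XIII.2.1.1 not covered. → 25%.
Line D: printing paper → XIII.2; coated → XIII.2.2; in sheets → XIII.2.2.1. Scheduled 25%. Ferrule agreement on XIII.1.1.1: XIII.2.2.1 not covered; Ferrule agreement on XIII.1: XIII.2.2.1 not covered. → 25%.
Line E: newsprint → XIII.1; coated → XIII.1.1; in sheets → XIII.1.1.1. Scheduled 3%. Eswyn agreement on XIII.1.2.1: XIII.1.1.1 not covered. → 3%.
Sum: 6% + 35% + 25% + 25% + 3% = 94%.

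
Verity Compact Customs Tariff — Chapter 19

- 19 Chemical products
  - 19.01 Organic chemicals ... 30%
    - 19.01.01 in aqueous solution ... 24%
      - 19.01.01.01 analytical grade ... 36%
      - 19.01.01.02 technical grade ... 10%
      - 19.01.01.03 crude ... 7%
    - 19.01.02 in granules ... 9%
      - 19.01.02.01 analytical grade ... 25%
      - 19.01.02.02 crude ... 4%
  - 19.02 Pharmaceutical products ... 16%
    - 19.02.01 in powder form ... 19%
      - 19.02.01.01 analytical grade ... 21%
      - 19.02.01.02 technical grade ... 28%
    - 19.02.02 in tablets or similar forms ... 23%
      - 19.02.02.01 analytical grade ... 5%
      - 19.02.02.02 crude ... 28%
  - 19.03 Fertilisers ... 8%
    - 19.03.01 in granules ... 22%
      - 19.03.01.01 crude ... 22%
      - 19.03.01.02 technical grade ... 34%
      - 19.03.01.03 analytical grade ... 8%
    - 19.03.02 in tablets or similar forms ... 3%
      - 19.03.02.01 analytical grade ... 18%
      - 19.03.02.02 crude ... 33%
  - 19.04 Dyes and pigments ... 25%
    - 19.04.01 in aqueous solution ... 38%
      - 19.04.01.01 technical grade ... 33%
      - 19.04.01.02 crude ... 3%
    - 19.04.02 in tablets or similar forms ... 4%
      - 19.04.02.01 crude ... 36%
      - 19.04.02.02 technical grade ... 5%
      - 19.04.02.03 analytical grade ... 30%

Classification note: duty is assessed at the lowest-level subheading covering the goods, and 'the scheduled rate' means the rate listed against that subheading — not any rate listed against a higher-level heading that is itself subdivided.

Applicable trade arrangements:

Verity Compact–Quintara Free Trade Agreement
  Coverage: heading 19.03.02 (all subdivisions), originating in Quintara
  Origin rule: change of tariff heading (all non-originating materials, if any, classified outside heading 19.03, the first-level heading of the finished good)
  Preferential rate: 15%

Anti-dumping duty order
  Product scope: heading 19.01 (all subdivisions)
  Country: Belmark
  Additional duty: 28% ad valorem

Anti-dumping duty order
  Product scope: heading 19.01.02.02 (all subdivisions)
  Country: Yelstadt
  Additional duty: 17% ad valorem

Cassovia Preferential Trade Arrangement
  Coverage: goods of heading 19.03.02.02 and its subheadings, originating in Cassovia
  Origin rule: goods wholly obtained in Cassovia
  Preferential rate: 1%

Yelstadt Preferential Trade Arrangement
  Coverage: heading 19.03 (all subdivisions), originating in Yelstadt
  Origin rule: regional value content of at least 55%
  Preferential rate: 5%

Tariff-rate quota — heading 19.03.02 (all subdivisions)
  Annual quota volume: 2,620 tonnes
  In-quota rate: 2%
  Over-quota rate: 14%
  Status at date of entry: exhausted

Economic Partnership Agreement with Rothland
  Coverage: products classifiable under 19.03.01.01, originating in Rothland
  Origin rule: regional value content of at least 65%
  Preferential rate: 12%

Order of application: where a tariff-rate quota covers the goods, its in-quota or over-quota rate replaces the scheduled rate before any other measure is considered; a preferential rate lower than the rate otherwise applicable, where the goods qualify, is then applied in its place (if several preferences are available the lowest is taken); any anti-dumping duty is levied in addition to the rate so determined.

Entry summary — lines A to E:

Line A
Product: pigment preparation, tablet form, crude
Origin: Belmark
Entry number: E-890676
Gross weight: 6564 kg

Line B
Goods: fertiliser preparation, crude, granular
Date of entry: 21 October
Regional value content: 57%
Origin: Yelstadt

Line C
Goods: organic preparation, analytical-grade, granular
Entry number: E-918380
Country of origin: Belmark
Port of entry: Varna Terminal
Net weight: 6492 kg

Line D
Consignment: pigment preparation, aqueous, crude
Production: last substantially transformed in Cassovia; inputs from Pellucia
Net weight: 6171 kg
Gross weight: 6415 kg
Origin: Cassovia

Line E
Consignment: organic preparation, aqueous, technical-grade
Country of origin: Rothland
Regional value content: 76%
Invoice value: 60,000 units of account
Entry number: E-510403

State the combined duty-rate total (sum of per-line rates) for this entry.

107%

Line A: pigment → 19.04; tablet form → 19.04.02; crude → 19.04.02.01. Scheduled 36%. No special measure applies. → 36%.
Line B: fertiliser → 19.03; granular → 19.03.01; crude → 19.03.01.01. Scheduled 22%. Yelstadt agreement on 19.03: RVC ≥ 55% → 5% available; preferential 5%. → 5%.
Line C: organic → 19.01; granular → 19.01.02; analytical-grade → 19.01.02.01. Scheduled 25%. anti-dumping (Belmark, 19.01): +28%; total 25% + 28% = 53%. → 53%.
Line D: pigment → 19.04; aqueous → 19.04.01; crude → 19.04.01.02. Scheduled 3%. Cassovia agreement on 19.03.02.02: 19.04.01.02 not covered. → 3%.
Line E: organic → 19.01; aqueous → 19.01.01; technical-grade → 19.01.01.02. Scheduled 10%. Rothland agreement on 19.03.01.01: 19.01.01.02 not covered. → 10%.
Sum: 36% + 5% + 53% + 3% + 10% = 107%.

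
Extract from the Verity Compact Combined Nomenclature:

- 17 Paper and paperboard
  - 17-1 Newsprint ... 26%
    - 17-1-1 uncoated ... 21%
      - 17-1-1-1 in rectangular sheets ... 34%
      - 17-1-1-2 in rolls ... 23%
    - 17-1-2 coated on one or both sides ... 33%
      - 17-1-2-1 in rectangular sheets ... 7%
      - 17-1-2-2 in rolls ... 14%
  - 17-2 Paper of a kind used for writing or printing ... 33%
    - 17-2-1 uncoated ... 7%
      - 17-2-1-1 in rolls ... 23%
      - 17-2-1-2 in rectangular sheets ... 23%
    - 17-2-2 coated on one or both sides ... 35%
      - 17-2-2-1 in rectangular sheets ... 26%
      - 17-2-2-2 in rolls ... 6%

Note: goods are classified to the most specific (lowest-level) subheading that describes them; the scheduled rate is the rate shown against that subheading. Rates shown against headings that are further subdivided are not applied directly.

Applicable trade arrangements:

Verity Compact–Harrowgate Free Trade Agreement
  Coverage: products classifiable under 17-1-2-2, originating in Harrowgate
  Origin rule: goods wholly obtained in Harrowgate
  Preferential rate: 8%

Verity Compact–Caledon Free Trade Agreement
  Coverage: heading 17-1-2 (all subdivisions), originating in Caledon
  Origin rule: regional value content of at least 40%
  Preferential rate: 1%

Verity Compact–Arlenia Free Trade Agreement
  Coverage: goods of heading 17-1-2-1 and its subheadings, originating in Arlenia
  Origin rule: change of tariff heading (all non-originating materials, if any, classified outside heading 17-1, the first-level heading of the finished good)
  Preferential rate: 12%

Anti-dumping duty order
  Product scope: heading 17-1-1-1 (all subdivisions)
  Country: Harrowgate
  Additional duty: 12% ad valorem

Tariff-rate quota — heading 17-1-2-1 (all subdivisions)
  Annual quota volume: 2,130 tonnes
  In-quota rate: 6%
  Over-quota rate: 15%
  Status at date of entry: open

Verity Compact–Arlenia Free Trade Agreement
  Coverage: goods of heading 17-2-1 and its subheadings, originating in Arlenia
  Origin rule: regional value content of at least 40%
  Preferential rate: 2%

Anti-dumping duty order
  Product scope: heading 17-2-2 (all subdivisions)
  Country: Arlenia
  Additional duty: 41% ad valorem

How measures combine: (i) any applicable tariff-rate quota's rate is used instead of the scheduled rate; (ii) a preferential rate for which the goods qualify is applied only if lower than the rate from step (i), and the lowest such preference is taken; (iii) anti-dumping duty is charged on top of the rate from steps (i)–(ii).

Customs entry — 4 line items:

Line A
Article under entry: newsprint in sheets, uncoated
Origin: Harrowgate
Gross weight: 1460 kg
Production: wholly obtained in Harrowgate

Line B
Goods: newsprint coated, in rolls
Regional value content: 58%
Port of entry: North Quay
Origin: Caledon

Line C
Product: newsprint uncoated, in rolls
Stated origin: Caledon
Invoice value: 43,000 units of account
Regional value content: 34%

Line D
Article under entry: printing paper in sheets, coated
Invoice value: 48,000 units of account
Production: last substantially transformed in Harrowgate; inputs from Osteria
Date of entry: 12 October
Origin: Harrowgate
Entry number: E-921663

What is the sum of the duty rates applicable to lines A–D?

96%

Line A: newsprint → 17-1; uncoated → 17-1-1; in sheets → 17-1-1-1. Scheduled 34%. Harrowgate agreement on 17-1-2-2: 17-1-1-1 not covered; anti-dumping (Harrowgate, 17-1-1-1): +12%; total 34% + 12% = 46%. → 46%.
Line B: newsprint → 17-1; coated → 17-1-2; in rolls → 17-1-2-2. Scheduled 14%. Caledon agreement on 17-1-2: RVC ≥ 40% → 1% available; preferential 1%. → 1%.
Line C: newsprint → 17-1; uncoated → 17-1-1; in rolls → 17-1-1-2. Scheduled 23%. Caledon agreement on 17-1-2: 17-1-1-2 not covered. → 23%.
Line D: printing paper → 17-2; coated → 17-2-2; in sheets → 17-2-2-1. Scheduled 26%. Harrowgate agreement on 17-1-2-2: 17-2-2-1 not covered. → 26%.
Sum: 46% + 1% + 23% + 26% = 96%.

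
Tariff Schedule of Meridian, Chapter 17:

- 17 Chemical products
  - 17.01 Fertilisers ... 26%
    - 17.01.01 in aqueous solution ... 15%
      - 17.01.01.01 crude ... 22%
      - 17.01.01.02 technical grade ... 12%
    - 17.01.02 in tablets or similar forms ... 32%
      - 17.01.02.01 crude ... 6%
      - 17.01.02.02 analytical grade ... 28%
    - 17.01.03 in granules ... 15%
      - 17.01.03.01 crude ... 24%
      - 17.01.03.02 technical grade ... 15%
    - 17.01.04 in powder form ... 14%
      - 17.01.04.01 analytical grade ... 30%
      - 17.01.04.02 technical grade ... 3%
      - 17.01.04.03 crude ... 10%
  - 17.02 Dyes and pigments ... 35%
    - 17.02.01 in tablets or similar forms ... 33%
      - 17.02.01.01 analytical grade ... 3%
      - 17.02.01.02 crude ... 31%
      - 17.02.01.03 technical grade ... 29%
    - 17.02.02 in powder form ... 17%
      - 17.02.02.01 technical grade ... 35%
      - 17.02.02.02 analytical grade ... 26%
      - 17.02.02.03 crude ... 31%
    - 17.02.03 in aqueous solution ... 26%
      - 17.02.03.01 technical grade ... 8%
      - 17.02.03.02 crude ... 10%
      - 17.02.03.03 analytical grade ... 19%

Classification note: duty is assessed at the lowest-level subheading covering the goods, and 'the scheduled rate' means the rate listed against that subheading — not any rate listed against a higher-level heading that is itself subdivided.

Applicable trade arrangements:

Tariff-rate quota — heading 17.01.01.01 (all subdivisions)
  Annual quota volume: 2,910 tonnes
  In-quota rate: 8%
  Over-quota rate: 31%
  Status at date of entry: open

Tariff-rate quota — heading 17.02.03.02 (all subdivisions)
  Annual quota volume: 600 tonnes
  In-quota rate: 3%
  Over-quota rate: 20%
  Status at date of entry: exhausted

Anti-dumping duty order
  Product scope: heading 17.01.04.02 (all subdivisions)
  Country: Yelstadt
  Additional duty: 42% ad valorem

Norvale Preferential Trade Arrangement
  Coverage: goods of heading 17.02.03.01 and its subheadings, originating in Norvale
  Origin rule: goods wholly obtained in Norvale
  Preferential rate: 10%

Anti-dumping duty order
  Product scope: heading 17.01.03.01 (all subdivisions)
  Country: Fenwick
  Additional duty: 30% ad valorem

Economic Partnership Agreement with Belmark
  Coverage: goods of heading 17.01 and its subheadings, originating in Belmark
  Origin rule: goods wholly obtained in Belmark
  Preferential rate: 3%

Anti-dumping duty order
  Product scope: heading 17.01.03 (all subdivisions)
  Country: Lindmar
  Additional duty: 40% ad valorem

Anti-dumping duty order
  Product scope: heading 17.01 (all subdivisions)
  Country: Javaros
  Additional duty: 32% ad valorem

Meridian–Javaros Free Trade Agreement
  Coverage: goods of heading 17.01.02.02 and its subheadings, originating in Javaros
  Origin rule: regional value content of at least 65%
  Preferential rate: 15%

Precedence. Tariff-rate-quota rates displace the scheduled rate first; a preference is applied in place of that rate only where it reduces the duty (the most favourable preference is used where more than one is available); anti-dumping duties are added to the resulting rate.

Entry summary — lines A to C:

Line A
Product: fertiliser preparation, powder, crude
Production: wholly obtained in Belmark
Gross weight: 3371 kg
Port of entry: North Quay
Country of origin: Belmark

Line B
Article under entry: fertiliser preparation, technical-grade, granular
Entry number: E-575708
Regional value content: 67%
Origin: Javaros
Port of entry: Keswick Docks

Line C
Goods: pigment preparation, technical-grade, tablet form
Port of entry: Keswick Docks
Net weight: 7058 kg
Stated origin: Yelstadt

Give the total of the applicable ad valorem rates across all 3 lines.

79%

Line A: fertiliser → 17.01; powder → 17.01.04; crude → 17.01.04.03. Scheduled 10%. Belmark agreement on 17.01: wholly obtained → 3% available; preferential 3%. → 3%.
Line B: fertiliser → 17.01; granular → 17.01.03; technical-grade → 17.01.03.02. Scheduled 15%. Javaros agreement on 17.01.02.02: 17.01.03.02 not covered; anti-dumping (Javaros, 17.01): +32%; total 15% + 32% = 47%. → 47%.
Line C: pigment → 17.02; tablet form → 17.02.01; technical-grade → 17.02.01.03. Scheduled 29%. No special measure applies. → 29%.
Sum: 3% + 47% + 29% = 79%.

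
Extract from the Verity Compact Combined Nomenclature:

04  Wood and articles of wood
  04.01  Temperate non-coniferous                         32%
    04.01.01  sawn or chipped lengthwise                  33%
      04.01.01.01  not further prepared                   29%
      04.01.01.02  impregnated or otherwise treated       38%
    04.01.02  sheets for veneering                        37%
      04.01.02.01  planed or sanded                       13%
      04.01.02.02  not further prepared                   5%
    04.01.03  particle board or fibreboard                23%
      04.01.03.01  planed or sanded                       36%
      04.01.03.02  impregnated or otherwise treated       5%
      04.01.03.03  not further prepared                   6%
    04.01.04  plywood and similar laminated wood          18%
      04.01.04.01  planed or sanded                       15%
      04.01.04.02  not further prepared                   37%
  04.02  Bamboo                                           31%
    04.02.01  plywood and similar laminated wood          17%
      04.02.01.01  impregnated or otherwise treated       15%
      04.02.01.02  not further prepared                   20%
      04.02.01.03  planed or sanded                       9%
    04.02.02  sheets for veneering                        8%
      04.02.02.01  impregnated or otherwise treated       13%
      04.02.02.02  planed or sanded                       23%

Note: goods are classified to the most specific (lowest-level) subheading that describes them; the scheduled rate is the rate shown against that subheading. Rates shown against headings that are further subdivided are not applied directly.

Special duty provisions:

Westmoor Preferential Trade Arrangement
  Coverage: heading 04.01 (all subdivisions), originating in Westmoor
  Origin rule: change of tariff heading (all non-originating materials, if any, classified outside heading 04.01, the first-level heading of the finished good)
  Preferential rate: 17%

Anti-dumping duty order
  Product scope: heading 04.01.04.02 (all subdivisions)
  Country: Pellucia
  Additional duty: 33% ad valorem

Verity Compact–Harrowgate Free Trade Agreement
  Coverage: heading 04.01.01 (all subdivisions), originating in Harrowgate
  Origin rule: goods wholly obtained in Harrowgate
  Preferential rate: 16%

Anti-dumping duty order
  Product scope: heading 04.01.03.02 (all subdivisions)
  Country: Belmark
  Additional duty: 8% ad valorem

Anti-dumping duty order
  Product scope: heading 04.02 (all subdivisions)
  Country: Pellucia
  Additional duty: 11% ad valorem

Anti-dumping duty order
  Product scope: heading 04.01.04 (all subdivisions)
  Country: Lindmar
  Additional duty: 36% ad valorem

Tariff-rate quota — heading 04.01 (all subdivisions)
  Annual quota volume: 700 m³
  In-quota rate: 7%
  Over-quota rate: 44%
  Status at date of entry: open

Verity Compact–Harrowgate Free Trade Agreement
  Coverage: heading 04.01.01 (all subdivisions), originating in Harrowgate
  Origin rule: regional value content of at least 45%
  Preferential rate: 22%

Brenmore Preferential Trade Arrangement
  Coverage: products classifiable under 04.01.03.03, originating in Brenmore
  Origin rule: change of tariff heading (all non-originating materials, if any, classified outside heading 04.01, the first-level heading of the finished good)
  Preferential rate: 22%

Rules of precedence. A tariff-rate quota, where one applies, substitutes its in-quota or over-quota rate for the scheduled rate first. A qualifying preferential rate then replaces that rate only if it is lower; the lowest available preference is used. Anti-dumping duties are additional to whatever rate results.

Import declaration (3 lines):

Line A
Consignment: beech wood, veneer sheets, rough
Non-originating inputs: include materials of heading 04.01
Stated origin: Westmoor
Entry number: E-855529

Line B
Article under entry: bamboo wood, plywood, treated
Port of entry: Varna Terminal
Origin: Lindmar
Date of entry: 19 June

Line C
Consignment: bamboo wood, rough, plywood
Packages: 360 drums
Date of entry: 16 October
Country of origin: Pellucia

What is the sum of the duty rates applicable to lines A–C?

Line A: beech → 04.01; veneer sheets → 04.01.02; rough → 04.01.02.02. Scheduled 5%. quota on 04.01 open → in-quota 7%; Westmoor agreement on 04.01: CTH not met. → 7%.
Line B: bamboo → 04.02; plywood → 04.02.01; treated → 04.02.01.01. Scheduled 15%. No special measure applies. → 15%.
Line C: bamboo → 04.02; plywood → 04.02.01; rough → 04.02.01.02. Scheduled 20%. anti-dumping (Pellucia, 04.02): +11%; total 20% + 11% = 31%. → 31%.
Sum: 7% + 15% + 31% = 53%.

53%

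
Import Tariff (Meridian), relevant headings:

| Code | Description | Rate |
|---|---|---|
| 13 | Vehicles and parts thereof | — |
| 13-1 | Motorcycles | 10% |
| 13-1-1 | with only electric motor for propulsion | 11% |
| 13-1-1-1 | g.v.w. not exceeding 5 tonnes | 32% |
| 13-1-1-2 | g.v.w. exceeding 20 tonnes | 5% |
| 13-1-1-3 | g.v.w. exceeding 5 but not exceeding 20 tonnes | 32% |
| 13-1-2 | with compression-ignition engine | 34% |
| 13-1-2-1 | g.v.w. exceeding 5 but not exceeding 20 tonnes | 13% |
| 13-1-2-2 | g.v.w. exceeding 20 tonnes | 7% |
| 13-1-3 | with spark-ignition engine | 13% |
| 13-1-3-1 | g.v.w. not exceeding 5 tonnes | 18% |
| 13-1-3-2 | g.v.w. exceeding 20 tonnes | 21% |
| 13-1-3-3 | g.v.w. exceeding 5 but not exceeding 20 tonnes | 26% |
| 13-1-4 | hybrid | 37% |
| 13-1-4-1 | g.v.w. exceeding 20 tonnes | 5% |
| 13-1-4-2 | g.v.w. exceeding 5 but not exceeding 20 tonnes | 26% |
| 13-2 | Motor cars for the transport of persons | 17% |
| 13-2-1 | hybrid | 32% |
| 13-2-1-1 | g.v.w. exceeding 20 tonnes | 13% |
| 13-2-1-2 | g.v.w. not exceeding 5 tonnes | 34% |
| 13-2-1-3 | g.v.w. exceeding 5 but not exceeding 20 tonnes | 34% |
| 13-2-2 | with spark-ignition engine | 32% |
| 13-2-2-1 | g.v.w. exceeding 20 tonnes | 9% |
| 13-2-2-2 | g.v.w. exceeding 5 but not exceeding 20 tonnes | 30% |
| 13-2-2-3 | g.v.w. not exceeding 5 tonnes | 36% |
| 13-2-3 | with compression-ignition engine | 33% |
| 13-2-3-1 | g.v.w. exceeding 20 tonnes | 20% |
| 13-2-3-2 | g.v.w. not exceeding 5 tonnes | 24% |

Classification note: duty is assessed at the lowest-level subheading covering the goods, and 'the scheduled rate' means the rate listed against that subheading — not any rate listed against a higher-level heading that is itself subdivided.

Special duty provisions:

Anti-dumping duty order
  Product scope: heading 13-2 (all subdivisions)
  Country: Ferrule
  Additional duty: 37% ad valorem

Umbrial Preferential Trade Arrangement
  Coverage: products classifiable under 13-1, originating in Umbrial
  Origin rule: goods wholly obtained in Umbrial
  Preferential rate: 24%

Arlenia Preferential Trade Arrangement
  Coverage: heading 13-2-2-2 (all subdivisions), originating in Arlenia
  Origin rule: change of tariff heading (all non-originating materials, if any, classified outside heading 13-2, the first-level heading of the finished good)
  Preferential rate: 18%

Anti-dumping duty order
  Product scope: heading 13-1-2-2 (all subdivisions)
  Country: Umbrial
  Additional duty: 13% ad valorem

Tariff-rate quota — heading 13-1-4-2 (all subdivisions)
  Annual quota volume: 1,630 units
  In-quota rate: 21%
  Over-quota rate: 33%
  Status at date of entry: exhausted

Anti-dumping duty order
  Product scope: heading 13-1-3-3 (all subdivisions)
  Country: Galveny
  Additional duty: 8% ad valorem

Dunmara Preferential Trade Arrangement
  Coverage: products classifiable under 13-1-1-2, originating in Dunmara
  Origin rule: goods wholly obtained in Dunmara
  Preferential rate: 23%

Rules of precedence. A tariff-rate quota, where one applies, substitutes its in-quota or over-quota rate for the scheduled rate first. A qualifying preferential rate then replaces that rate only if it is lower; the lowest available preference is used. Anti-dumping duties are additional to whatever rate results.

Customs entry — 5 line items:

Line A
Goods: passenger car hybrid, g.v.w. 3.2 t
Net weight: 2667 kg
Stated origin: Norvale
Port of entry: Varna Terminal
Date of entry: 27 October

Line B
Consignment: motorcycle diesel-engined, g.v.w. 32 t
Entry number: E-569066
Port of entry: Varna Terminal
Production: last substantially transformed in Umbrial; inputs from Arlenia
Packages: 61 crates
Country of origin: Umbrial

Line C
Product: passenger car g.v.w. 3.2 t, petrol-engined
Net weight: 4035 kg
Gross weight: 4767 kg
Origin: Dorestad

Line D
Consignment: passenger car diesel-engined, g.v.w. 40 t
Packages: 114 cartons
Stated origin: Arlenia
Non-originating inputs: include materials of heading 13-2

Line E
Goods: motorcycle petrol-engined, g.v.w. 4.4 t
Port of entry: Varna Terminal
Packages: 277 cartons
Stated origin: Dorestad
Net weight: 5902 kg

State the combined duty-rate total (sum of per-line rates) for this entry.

128%

Line A: passenger car → 13-2; hybrid → 13-2-1; g.v.w. 3.2 t → 13-2-1-2. Scheduled 34%. No special measure applies. → 34%.
Line B: motorcycle → 13-1; diesel-engined → 13-1-2; g.v.w. 32 t → 13-1-2-2. Scheduled 7%. Umbrial agreement on 13-1: not wholly obtained; anti-dumping (Umbrial, 13-1-2-2): +13%; total 7% + 13% = 20%. → 20%.
Line C: passenger car → 13-2; petrol-engined → 13-2-2; g.v.w. 3.2 t → 13-2-2-3. Scheduled 36%. No special measure applies. → 36%.
Line D: passenger car → 13-2; diesel-engined → 13-2-3; g.v.w. 40 t → 13-2-3-1. Scheduled 20%. Arlenia agreement on 13-2-2-2: 13-2-3-1 not covered. → 20%.
Line E: motorcycle → 13-1; petrol-engined → 13-1-3; g.v.w. 4.4 t → 13-1-3-1. Scheduled 18%. No special measure applies. → 18%.
Sum: 34% + 20% + 36% + 20% + 18% = 128%.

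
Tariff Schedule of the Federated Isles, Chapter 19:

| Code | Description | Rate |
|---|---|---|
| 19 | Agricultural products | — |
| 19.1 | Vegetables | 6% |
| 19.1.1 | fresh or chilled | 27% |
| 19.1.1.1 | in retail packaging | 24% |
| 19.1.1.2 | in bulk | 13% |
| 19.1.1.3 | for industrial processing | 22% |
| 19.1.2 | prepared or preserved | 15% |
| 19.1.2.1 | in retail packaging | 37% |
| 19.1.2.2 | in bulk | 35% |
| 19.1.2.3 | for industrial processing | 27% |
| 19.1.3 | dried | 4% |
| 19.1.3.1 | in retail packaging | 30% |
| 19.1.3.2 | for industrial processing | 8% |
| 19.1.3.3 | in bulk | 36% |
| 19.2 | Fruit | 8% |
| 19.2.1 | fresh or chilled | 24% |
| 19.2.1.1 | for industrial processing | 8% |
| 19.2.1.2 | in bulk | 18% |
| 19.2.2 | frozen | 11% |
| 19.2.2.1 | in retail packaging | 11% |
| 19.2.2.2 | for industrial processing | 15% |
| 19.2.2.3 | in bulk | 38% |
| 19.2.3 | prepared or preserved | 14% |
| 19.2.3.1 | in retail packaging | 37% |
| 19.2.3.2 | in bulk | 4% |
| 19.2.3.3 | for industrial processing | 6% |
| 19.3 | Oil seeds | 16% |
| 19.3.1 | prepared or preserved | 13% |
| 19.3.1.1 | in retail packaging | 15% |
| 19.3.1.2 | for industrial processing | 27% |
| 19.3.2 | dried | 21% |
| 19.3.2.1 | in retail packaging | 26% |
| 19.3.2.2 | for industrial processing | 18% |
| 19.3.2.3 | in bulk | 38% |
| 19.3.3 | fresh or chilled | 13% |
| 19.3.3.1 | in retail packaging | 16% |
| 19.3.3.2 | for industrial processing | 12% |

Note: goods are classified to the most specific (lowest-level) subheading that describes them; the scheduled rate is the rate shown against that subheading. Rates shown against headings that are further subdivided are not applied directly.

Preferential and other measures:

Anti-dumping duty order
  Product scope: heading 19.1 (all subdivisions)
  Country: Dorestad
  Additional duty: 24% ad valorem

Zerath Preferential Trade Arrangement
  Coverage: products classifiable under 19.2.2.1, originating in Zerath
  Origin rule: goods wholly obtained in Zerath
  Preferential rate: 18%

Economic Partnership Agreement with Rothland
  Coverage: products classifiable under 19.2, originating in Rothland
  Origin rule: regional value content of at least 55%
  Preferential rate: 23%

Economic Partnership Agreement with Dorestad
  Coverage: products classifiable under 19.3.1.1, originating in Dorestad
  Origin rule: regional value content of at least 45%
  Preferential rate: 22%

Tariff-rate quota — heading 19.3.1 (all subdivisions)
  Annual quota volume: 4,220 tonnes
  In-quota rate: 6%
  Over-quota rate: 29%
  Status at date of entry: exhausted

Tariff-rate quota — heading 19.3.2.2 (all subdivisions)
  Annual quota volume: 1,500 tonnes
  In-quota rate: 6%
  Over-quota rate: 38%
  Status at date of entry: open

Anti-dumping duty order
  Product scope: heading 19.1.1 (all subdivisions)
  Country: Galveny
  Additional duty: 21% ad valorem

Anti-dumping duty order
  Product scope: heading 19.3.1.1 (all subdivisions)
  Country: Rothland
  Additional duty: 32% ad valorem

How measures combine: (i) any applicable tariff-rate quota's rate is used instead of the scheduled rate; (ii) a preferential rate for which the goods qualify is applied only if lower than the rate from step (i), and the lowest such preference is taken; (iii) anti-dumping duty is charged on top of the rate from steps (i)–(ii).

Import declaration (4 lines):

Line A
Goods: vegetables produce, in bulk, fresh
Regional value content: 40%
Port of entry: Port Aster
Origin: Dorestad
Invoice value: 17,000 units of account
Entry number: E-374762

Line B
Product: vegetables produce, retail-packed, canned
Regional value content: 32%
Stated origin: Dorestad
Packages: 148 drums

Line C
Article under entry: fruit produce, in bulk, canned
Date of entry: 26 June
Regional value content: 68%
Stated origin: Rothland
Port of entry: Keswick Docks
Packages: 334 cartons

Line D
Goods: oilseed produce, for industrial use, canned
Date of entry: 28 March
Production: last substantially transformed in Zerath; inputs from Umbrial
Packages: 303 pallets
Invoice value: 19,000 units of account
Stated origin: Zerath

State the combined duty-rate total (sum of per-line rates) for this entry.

131%

Line A: vegetables → 19.1; fresh → 19.1.1; in bulk → 19.1.1.2. Scheduled 13%. Dorestad agreement on 19.3.1.1: 19.1.1.2 not covered; anti-dumping (Dorestad, 19.1): +24%; total 13% + 24% = 37%. → 37%.
Line B: vegetables → 19.1; canned → 19.1.2; retail-packed → 19.1.2.1. Scheduled 37%. Dorestad agreement on 19.3.1.1: 19.1.2.1 not covered; anti-dumping (Dorestad, 19.1): +24%; total 37% + 24% = 61%. → 61%.
Line C: fruit → 19.2; canned → 19.2.3; in bulk → 19.2.3.2. Scheduled 4%. Rothland agreement on 19.2: RVC ≥ 55% → 23% available; preference 23% not lower than 4% → no reduction. → 4%.
Line D: oilseed → 19.3; canned → 19.3.1; for industrial use → 19.3.1.2. Scheduled 27%. quota on 19.3.1 exhausted → over-quota 29%; Zerath agreement on 19.2.2.1: 19.3.1.2 not covered. → 29%.
Sum: 37% + 61% + 4% + 29% = 131%.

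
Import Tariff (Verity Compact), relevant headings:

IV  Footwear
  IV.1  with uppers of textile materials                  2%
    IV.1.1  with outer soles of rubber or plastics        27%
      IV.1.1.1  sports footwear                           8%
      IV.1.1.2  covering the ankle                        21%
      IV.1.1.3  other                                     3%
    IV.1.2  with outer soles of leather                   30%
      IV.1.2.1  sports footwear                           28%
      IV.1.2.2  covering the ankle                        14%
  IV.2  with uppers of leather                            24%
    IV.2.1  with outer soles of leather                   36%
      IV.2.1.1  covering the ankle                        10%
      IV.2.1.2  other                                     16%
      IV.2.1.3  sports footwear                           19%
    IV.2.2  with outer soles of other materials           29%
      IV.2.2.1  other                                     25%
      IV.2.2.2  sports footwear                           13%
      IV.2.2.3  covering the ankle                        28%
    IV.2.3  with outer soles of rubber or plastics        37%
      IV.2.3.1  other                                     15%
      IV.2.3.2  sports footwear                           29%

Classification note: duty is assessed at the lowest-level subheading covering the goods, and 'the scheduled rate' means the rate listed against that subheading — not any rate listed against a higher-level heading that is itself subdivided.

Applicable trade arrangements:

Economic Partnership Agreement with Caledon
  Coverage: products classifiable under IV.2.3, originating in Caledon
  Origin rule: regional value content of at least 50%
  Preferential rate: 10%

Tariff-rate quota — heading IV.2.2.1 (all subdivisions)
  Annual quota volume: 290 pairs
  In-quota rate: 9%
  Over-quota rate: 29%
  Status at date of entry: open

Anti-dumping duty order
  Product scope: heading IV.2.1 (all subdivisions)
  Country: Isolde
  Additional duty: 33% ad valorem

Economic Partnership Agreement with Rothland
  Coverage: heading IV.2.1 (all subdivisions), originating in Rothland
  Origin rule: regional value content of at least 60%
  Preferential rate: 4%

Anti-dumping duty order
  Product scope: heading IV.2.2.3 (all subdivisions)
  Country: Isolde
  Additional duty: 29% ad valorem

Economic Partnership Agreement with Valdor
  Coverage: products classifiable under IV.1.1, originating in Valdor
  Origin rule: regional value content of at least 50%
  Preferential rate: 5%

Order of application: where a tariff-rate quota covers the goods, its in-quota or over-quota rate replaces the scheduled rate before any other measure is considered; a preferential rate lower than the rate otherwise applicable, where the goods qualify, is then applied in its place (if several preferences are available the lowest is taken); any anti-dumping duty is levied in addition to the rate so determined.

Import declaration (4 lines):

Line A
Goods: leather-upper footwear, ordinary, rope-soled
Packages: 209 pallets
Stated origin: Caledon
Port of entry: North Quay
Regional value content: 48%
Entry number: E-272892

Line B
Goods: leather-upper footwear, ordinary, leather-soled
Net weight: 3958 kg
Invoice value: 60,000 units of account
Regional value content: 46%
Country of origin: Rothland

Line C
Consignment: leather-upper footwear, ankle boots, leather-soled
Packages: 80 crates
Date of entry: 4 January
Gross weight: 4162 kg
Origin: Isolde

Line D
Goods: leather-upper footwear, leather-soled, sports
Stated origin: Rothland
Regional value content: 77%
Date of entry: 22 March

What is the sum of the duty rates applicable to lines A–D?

Line A: leather-upper → IV.2; rope-soled → IV.2.2; ordinary → IV.2.2.1. Scheduled 25%. quota on IV.2.2.1 open → in-quota 9%; Caledon agreement on IV.2.3: IV.2.2.1 not covered. → 9%.
Line B: leather-upper → IV.2; leather-soled → IV.2.1; ordinary → IV.2.1.2. Scheduled 16%. Rothland agreement on IV.2.1: RVC < 60%. → 16%.
Line C: leather-upper → IV.2; leather-soled → IV.2.1; ankle boots → IV.2.1.1. Scheduled 10%. anti-dumping (Isolde, IV.2.1): +33%; total 10% + 33% = 43%. → 43%.
Line D: leather-upper → IV.2; leather-soled → IV.2.1; sports → IV.2.1.3. Scheduled 19%. Rothland agreement on IV.2.1: RVC ≥ 60% → 4% available; preferential 4%. → 4%.
Sum: 9% + 16% + 43% + 4% = 72%.

72%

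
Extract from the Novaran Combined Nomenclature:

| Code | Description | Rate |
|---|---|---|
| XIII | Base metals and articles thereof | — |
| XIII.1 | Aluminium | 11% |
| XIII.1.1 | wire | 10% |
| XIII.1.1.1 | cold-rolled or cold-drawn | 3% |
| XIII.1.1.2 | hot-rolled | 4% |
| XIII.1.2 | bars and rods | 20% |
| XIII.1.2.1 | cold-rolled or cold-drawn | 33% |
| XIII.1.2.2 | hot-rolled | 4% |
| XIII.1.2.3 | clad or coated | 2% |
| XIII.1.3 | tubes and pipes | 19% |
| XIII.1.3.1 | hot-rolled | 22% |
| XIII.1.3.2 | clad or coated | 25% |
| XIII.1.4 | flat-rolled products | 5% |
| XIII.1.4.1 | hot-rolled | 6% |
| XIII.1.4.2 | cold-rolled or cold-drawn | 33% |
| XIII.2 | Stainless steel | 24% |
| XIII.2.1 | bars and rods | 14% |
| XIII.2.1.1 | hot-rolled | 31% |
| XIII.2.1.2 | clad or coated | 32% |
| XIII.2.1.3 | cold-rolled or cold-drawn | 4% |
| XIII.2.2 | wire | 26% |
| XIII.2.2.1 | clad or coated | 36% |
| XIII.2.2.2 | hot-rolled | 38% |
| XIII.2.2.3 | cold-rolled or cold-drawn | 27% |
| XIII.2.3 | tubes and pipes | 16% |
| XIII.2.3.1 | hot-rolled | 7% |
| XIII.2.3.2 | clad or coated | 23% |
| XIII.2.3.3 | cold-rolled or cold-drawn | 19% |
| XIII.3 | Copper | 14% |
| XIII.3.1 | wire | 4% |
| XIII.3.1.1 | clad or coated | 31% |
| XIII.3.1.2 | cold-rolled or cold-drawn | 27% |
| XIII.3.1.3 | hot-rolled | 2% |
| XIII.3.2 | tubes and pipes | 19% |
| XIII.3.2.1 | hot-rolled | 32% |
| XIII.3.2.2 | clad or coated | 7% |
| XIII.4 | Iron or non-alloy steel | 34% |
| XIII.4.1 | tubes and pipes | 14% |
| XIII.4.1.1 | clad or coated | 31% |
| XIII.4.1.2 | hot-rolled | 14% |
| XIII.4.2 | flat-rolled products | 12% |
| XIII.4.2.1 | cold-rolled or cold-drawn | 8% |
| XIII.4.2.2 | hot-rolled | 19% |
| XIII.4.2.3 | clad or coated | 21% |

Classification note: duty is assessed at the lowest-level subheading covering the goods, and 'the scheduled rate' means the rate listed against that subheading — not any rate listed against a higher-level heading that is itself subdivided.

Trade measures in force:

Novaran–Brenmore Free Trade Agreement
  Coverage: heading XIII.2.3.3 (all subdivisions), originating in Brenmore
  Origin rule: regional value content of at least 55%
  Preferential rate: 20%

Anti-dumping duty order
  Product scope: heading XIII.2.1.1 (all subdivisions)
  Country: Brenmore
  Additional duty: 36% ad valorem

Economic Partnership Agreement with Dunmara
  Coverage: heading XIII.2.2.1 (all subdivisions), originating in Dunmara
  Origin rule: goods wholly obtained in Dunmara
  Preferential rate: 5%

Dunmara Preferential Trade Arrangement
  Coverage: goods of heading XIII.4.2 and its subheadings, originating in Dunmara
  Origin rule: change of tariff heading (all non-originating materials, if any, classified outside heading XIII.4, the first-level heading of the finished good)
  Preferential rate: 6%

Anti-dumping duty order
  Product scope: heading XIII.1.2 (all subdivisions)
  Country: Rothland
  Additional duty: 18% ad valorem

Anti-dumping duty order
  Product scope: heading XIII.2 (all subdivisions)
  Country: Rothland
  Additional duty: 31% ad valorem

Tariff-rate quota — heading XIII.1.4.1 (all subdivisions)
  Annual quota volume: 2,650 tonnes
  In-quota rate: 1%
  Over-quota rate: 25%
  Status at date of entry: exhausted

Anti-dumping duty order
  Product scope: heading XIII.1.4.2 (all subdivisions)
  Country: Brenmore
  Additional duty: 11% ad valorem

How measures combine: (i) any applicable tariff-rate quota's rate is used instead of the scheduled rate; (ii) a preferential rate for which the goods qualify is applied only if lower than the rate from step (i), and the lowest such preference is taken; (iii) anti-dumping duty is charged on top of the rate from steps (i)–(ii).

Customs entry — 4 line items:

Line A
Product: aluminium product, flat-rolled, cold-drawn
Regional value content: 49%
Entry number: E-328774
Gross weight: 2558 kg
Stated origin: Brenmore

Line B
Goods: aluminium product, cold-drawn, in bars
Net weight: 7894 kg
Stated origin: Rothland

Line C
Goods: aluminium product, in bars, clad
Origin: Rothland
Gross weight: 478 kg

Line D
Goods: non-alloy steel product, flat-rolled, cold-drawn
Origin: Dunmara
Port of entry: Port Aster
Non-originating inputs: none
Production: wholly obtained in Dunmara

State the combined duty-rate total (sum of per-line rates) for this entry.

121%

Line A: aluminium → XIII.1; flat-rolled → XIII.1.4; cold-drawn → XIII.1.4.2. Scheduled 33%. Brenmore agreement on XIII.2.3.3: XIII.1.4.2 not covered; anti-dumping (Brenmore, XIII.1.4.2): +11%; total 33% + 11% = 44%. → 44%.
Line B: aluminium → XIII.1; in bars → XIII.1.2; cold-drawn → XIII.1.2.1. Scheduled 33%. anti-dumping (Rothland, XIII.1.2): +18%; total 33% + 18% = 51%. → 51%.
Line C: aluminium → XIII.1; in bars → XIII.1.2; clad → XIII.1.2.3. Scheduled 2%. anti-dumping (Rothland, XIII.1.2): +18%; total 2% + 18% = 20%. → 20%.
Line D: non-alloy steel → XIII.4; flat-rolled → XIII.4.2; cold-drawn → XIII.4.2.1. Scheduled 8%. Dunmara agreement on XIII.2.2.1: XIII.4.2.1 not covered; Dunmara agreement on XIII.4.2: CTH met → 6% available; preferential 6%. → 6%.
Sum: 44% + 51% + 20% + 6% = 121%.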